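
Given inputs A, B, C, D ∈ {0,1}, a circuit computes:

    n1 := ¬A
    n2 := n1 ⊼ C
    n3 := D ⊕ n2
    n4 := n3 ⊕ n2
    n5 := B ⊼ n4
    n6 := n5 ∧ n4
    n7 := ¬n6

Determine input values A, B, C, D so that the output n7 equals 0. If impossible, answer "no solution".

A=1 B=0 C=0 D=1

Check with A=1 B=0 C=0 D=1:
n1 = ¬A = ¬1 = 0
n2 = n1 ⊼ C = 0 ⊼ 0 = 1
n3 = D ⊕ n2 = 1 ⊕ 1 = 0
n4 = n3 ⊕ n2 = 0 ⊕ 1 = 1
n5 = B ⊼ n4 = 0 ⊼ 1 = 1
n6 = n5 ∧ n4 = 1 ∧ 1 = 1
n7 = ¬n6 = ¬1 = 0
So n7 = 0 as required.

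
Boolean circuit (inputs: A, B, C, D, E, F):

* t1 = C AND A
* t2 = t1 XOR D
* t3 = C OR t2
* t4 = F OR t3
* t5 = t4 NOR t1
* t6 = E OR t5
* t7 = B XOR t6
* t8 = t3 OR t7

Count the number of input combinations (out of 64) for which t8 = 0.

t8 = t3 OR t7 must be 0, so both t3 = 0 and t7 = 0.
t3 = C OR t2 must be 0, so both C = 0 and t2 = 0.
Enumerating the 64 input combinations, 8 give t8 = 0 and 56 give t8 = 1.

8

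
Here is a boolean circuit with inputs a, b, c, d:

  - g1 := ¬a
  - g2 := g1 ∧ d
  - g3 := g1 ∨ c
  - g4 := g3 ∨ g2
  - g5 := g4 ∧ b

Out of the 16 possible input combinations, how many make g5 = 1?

g5 = g4 ∧ b must be 1, so both g4 = 1 and b = 1.
Satisfying assignments:
  a=0, b=1, c=0, d=0
  a=0, b=1, c=0, d=1
  a=0, b=1, c=1, d=0
  a=0, b=1, c=1, d=1
  a=1, b=1, c=1, d=0
  a=1, b=1, c=1, d=1

6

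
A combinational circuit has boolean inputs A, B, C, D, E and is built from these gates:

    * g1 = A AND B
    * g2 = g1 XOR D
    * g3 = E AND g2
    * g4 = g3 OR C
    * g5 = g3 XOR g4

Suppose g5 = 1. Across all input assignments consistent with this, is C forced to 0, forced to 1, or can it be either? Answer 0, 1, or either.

1

g5 = g3 XOR g4 must be 1, so g3 and g4 differ.
Every assignment with g5 = 1 has C = 1; there are 12 such assignment(s).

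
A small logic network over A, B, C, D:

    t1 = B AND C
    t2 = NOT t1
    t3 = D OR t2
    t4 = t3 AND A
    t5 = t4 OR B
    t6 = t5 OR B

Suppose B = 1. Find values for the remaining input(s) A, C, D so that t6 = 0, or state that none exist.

no solution exists

With B = 1 fixed, none of the 8 settings of A, C, D give t6 = 0.
For example, with A=1, C=1, D=0:
t1 = B AND C = 1 AND 1 = 1
t2 = NOT t1 = NOT 1 = 0
t3 = D OR t2 = 0 OR 0 = 0
t4 = t3 AND A = 0 AND 1 = 0
t5 = t4 OR B = 0 OR 1 = 1
t6 = t5 OR B = 1 OR 1 = 1
giving t6 = 1 ≠ 0.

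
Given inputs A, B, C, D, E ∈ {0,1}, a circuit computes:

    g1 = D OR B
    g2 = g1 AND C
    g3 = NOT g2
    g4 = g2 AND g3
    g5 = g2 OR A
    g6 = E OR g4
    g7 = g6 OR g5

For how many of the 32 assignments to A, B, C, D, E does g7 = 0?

5

g7 = g6 OR g5 must be 0, so both g6 = 0 and g5 = 0.
g6 = E OR g4 must be 0, so both E = 0 and g4 = 0.
g5 = g2 OR A must be 0, so both g2 = 0 and A = 0.
Satisfying assignments:
  A=0, B=0, C=0, D=0, E=0
  A=0, B=0, C=0, D=1, E=0
  A=0, B=0, C=1, D=0, E=0
  A=0, B=1, C=0, D=0, E=0
  A=0, B=1, C=0, D=1, E=0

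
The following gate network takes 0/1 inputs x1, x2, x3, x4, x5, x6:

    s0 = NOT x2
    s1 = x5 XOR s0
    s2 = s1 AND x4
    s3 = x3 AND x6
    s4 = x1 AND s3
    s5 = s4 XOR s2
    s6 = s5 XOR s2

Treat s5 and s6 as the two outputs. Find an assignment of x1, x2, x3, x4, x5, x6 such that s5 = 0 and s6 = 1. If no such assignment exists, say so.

x1=1, x2=0, x3=1, x4=1, x5=0, x6=1

Check with x1=1, x2=0, x3=1, x4=1, x5=0, x6=1:
s0 = NOT x2 = NOT 0 = 1
s1 = x5 XOR s0 = 0 XOR 1 = 1
s2 = s1 AND x4 = 1 AND 1 = 1
s3 = x3 AND x6 = 1 AND 1 = 1
s4 = x1 AND s3 = 1 AND 1 = 1
s5 = s4 XOR s2 = 1 XOR 1 = 0
s6 = s5 XOR s2 = 0 XOR 1 = 1
So s5 = 0 and s6 = 1.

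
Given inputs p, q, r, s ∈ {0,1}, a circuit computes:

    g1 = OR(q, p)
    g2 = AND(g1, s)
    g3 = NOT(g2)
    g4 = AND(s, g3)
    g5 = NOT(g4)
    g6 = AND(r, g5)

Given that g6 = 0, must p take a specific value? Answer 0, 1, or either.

either

Both values of p occur among assignments with g6 = 0:
  p=0: p=0, q=0, r=0, s=0
  p=1: p=1, q=0, r=0, s=0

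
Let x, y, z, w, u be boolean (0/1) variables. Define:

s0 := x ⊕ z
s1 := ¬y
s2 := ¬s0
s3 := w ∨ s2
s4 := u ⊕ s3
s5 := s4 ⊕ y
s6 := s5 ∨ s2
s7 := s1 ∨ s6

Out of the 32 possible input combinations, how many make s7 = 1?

28

s7 = s1 ∨ s6 must be 1, so at least one of s1, s6 is 1.
Enumerating the 32 input combinations, 28 give s7 = 1 and 4 give s7 = 0.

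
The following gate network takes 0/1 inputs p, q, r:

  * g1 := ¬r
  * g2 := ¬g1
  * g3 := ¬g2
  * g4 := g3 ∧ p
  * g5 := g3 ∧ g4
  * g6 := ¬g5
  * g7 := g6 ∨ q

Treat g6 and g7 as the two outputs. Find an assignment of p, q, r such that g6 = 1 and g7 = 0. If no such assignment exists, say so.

Across all 8 input combinations, none give both g6 = 1 and g7 = 0.

no solution exists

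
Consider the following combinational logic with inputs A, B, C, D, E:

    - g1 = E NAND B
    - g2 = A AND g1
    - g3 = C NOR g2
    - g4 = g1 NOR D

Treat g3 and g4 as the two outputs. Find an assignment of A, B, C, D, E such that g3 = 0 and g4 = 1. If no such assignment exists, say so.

A=1 B=1 C=1 D=0 E=1

Check with A=1 B=1 C=1 D=0 E=1:
g1 = E NAND B = 1 NAND 1 = 0
g2 = A AND g1 = 1 AND 0 = 0
g3 = C NOR g2 = 1 NOR 0 = 0
g4 = g1 NOR D = 0 NOR 0 = 1
So g3 = 0 and g4 = 1.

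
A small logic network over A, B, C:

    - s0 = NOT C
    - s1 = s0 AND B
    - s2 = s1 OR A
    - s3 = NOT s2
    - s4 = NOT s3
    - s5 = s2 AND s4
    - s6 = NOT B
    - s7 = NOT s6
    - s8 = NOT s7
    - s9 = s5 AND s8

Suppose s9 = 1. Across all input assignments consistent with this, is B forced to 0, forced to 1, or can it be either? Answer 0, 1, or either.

0

s9 = s5 AND s8 must be 1, so both s5 = 1 and s8 = 1.
s5 = s2 AND s4 must be 1, so both s2 = 1 and s4 = 1.
s8 = NOT s7 must be 1, so s7 = 0.
Every assignment with s9 = 1 has B = 0; there are 2 such assignment(s).
  A=1, B=0, C=0
  A=1, B=0, C=1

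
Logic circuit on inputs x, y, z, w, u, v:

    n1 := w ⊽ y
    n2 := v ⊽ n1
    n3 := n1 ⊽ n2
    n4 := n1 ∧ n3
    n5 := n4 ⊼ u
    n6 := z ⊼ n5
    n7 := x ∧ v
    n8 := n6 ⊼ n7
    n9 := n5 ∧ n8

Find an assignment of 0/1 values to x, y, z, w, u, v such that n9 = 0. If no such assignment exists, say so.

Check with x=1 y=0 z=0 w=1 u=1 v=1:
n1 = w ⊽ y = 1 ⊽ 0 = 0
n2 = v ⊽ n1 = 1 ⊽ 0 = 0
n3 = n1 ⊽ n2 = 0 ⊽ 0 = 1
n4 = n1 ∧ n3 = 0 ∧ 1 = 0
n5 = n4 ⊼ u = 0 ⊼ 1 = 1
n6 = z ⊼ n5 = 0 ⊼ 1 = 1
n7 = x ∧ v = 1 ∧ 1 = 1
n8 = n6 ⊼ n7 = 1 ⊼ 1 = 0
n9 = n5 ∧ n8 = 1 ∧ 0 = 0
So n9 = 0 as required.

x=1 y=0 z=0 w=1 u=1 v=1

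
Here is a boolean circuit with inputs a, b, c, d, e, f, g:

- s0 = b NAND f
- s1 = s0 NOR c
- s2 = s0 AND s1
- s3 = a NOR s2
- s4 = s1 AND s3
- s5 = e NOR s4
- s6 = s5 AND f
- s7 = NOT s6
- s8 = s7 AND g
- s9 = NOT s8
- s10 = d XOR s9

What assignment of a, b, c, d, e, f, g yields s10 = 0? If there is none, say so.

s10 = d XOR s9 must be 0, so d and s9 are equal.
Check with a=0 b=1 c=0 d=1 e=0 f=0 g=0:
s0 = b NAND f = 1 NAND 0 = 1
s1 = s0 NOR c = 1 NOR 0 = 0
s2 = s0 AND s1 = 1 AND 0 = 0
s3 = a NOR s2 = 0 NOR 0 = 1
s4 = s1 AND s3 = 0 AND 1 = 0
s5 = e NOR s4 = 0 NOR 0 = 1
s6 = s5 AND f = 1 AND 0 = 0
s7 = NOT s6 = NOT 0 = 1
s8 = s7 AND g = 1 AND 0 = 0
s9 = NOT s8 = NOT 0 = 1
s10 = d XOR s9 = 1 XOR 1 = 0
So s10 = 0 as required.

a=0 b=1 c=0 d=1 e=0 f=0 g=0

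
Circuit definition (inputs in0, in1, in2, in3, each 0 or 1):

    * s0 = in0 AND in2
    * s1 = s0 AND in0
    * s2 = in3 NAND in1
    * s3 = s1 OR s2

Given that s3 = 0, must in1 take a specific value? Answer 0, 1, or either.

1

s3 = s1 OR s2 must be 0, so both s1 = 0 and s2 = 0.
s1 = s0 AND in0 must be 0, so at least one of s0, in0 is 0.
Every assignment with s3 = 0 has in1 = 1; there are 3 such assignment(s).
  in0=0, in1=1, in2=0, in3=1
  in0=0, in1=1, in2=1, in3=1
  in0=1, in1=1, in2=0, in3=1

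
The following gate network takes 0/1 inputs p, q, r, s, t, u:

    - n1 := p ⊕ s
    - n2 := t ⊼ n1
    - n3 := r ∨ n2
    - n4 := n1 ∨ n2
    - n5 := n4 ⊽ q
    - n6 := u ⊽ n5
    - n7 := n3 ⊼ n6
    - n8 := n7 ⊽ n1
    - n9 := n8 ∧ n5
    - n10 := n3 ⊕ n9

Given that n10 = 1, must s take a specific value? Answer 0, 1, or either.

either

Both values of s occur among assignments with n10 = 1:
  s=0: p=0, q=0, r=0, s=0, t=0, u=0
  s=1: p=0, q=0, r=0, s=1, t=0, u=0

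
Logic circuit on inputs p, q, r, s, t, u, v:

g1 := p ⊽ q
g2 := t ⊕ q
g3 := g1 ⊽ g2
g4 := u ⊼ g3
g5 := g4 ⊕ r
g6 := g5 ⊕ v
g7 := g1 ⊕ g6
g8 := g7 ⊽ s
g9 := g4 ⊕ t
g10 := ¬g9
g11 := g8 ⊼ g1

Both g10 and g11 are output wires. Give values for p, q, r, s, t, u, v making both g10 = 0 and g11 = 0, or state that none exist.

p=0, q=0, r=0, s=0, t=0, u=0, v=0

Check with p=0, q=0, r=0, s=0, t=0, u=0, v=0:
g1 = p ⊽ q = 0 ⊽ 0 = 1
g2 = t ⊕ q = 0 ⊕ 0 = 0
g3 = g1 ⊽ g2 = 1 ⊽ 0 = 0
g4 = u ⊼ g3 = 0 ⊼ 0 = 1
g5 = g4 ⊕ r = 1 ⊕ 0 = 1
g6 = g5 ⊕ v = 1 ⊕ 0 = 1
g7 = g1 ⊕ g6 = 1 ⊕ 1 = 0
g8 = g7 ⊽ s = 0 ⊽ 0 = 1
g9 = g4 ⊕ t = 1 ⊕ 0 = 1
g10 = ¬g9 = ¬1 = 0
g11 = g8 ⊼ g1 = 1 ⊼ 1 = 0
So g10 = 0 and g11 = 0.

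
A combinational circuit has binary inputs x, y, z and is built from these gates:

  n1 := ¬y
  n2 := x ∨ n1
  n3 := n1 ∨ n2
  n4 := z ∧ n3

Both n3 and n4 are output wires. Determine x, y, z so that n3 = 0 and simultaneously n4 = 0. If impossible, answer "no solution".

Check with x=0, y=1, z=1:
n1 = ¬y = ¬1 = 0
n2 = x ∨ n1 = 0 ∨ 0 = 0
n3 = n1 ∨ n2 = 0 ∨ 0 = 0
n4 = z ∧ n3 = 1 ∧ 0 = 0
So n3 = 0 and n4 = 0.

x=0, y=1, z=1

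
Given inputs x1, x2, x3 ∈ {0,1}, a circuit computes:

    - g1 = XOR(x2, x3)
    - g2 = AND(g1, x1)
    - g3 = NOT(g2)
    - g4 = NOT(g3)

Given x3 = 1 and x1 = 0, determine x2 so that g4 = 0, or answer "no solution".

x2=1

Check with x3 = 1 and x1 = 0 and x2=1:
g1 = XOR(x2, x3) = XOR(1, 1) = 0
g2 = AND(g1, x1) = AND(0, 0) = 0
g3 = NOT(g2) = NOT 0 = 1
g4 = NOT(g3) = NOT 1 = 0
So g4 = 0.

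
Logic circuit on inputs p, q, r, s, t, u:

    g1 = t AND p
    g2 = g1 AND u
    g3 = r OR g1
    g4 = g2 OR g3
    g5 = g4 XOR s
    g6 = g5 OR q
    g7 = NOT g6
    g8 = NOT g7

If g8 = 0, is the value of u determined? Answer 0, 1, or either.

either

Both values of u occur among assignments with g8 = 0:
  u=0: p=0, q=0, r=0, s=0, t=0, u=0
  u=1: p=0, q=0, r=0, s=0, t=0, u=1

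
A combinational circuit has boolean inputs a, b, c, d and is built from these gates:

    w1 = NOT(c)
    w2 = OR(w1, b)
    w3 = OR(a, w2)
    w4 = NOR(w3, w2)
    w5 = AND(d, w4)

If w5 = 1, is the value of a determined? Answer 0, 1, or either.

0

w5 = AND(d, w4) must be 1, so both d = 1 and w4 = 1.
Every assignment with w5 = 1 has a = 0; there are 1 such assignment(s).
  a=0, b=0, c=1, d=1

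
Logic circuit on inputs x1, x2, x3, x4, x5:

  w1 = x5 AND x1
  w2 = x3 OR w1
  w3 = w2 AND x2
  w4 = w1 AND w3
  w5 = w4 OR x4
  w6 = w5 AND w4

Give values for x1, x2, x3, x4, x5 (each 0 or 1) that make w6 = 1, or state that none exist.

x1=1, x2=1, x3=0, x4=0, x5=1

Check with x1=1, x2=1, x3=0, x4=0, x5=1:
w1 = x5 AND x1 = 1 AND 1 = 1
w2 = x3 OR w1 = 0 OR 1 = 1
w3 = w2 AND x2 = 1 AND 1 = 1
w4 = w1 AND w3 = 1 AND 1 = 1
w5 = w4 OR x4 = 1 OR 0 = 1
w6 = w5 AND w4 = 1 AND 1 = 1
So w6 = 1 as required.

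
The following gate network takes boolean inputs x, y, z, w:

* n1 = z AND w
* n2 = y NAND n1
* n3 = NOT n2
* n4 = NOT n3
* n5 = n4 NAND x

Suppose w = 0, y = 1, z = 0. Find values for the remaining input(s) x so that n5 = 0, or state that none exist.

n5 = n4 NAND x must be 0, so both n4 = 1 and x = 1.
Check with w = 0, y = 1, z = 0 and x=1:
n1 = z AND w = 0 AND 0 = 0
n2 = y NAND n1 = 1 NAND 0 = 1
n3 = NOT n2 = NOT 1 = 0
n4 = NOT n3 = NOT 0 = 1
n5 = n4 NAND x = 1 NAND 1 = 0
So n5 = 0.

x=1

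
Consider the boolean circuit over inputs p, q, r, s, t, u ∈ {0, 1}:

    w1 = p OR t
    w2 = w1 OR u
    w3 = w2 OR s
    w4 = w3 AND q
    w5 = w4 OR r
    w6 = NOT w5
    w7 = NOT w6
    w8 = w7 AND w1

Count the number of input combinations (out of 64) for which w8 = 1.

w8 = w7 AND w1 must be 1, so both w7 = 1 and w1 = 1.
w7 = NOT w6 must be 1, so w6 = 0.
Enumerating the 64 input combinations, 36 give w8 = 1 and 28 give w8 = 0.

36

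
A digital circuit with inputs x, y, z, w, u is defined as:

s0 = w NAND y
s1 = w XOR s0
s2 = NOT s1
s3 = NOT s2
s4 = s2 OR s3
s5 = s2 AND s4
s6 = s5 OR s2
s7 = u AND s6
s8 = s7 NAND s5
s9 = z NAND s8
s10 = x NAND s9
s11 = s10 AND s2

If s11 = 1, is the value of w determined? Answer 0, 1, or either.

s11 = s10 AND s2 must be 1, so both s10 = 1 and s2 = 1.
Every assignment with s11 = 1 has w = 1; there are 5 such assignment(s).

1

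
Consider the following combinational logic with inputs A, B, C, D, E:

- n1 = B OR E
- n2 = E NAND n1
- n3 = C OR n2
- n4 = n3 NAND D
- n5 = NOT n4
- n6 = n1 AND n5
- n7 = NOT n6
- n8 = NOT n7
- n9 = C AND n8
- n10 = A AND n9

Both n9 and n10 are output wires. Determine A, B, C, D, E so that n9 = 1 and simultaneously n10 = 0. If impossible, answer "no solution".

Check with A=0, B=0, C=1, D=1, E=1:
n1 = B OR E = 0 OR 1 = 1
n2 = E NAND n1 = 1 NAND 1 = 0
n3 = C OR n2 = 1 OR 0 = 1
n4 = n3 NAND D = 1 NAND 1 = 0
n5 = NOT n4 = NOT 0 = 1
n6 = n1 AND n5 = 1 AND 1 = 1
n7 = NOT n6 = NOT 1 = 0
n8 = NOT n7 = NOT 0 = 1
n9 = C AND n8 = 1 AND 1 = 1
n10 = A AND n9 = 0 AND 1 = 0
So n9 = 1 and n10 = 0.

A=0, B=0, C=1, D=1, E=1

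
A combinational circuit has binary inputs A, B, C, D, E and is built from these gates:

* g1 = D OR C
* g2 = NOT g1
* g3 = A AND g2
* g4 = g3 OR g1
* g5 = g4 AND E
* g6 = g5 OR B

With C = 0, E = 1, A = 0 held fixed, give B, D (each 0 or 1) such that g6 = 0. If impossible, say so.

g6 = g5 OR B must be 0, so both g5 = 0 and B = 0.
Check with C = 0, E = 1, A = 0 and B=0, D=0:
g1 = D OR C = 0 OR 0 = 0
g2 = NOT g1 = NOT 0 = 1
g3 = A AND g2 = 0 AND 1 = 0
g4 = g3 OR g1 = 0 OR 0 = 0
g5 = g4 AND E = 0 AND 1 = 0
g6 = g5 OR B = 0 OR 0 = 0
So g6 = 0.

B=0, D=0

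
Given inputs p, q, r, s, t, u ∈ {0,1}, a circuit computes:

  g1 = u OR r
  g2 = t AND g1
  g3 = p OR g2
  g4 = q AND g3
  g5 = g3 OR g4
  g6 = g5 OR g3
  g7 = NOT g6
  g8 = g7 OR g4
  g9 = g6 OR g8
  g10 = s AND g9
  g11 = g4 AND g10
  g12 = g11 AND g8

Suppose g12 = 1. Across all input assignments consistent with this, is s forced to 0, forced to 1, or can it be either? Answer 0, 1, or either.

g12 = g11 AND g8 must be 1, so both g11 = 1 and g8 = 1.
Every assignment with g12 = 1 has s = 1; there are 11 such assignment(s).

1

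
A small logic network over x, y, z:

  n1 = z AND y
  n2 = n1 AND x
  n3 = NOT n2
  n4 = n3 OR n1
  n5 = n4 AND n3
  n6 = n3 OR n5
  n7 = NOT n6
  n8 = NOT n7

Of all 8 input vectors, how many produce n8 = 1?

7

n8 = NOT n7 must be 1, so n7 = 0.
n7 = NOT n6 must be 0, so n6 = 1.
n6 = n3 OR n5 must be 1, so at least one of n3, n5 is 1.
Enumerating the 8 input combinations, 7 give n8 = 1 and 1 give n8 = 0.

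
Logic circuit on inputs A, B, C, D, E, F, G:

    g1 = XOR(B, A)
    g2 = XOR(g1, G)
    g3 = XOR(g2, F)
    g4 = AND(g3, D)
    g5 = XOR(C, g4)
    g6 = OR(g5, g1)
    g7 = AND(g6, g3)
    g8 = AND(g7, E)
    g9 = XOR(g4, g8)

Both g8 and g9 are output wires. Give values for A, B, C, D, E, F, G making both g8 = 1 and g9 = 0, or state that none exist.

Check with A=1, B=0, C=0, D=1, E=1, F=1, G=1:
g1 = XOR(B, A) = XOR(0, 1) = 1
g2 = XOR(g1, G) = XOR(1, 1) = 0
g3 = XOR(g2, F) = XOR(0, 1) = 1
g4 = AND(g3, D) = AND(1, 1) = 1
g5 = XOR(C, g4) = XOR(0, 1) = 1
g6 = OR(g5, g1) = OR(1, 1) = 1
g7 = AND(g6, g3) = AND(1, 1) = 1
g8 = AND(g7, E) = AND(1, 1) = 1
g9 = XOR(g4, g8) = XOR(1, 1) = 0
So g8 = 1 and g9 = 0.

A=1, B=0, C=0, D=1, E=1, F=1, G=1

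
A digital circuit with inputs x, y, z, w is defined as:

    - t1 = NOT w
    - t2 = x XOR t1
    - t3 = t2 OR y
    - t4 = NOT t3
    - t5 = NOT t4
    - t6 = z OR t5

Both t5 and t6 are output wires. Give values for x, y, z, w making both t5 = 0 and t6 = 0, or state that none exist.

Check with x=0, y=0, z=0, w=1:
t1 = NOT w = NOT 1 = 0
t2 = x XOR t1 = 0 XOR 0 = 0
t3 = t2 OR y = 0 OR 0 = 0
t4 = NOT t3 = NOT 0 = 1
t5 = NOT t4 = NOT 1 = 0
t6 = z OR t5 = 0 OR 0 = 0
So t5 = 0 and t6 = 0.

x=0, y=0, z=0, w=1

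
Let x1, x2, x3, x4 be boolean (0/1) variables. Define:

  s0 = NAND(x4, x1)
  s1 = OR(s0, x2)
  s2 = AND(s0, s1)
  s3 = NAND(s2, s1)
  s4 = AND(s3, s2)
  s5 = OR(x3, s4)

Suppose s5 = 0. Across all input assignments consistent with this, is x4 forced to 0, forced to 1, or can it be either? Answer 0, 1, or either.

either

Both values of x4 occur among assignments with s5 = 0:
  x4=0: x1=0, x2=0, x3=0, x4=0
  x4=1: x1=0, x2=0, x3=0, x4=1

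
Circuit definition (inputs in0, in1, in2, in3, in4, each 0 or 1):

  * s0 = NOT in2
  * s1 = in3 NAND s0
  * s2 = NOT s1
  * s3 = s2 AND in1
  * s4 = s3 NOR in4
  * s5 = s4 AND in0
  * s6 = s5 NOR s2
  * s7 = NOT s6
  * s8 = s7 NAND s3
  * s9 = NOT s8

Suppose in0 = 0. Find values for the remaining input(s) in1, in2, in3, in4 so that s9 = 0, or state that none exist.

in1=0 in2=1 in3=1 in4=0

s9 = NOT s8 must be 0, so s8 = 1.
s8 = s7 NAND s3 must be 1, so at least one of s7, s3 is 0.
Check with in0 = 0 and in1=0, in2=1, in3=1, in4=0:
s0 = NOT in2 = NOT 1 = 0
s1 = in3 NAND s0 = 1 NAND 0 = 1
s2 = NOT s1 = NOT 1 = 0
s3 = s2 AND in1 = 0 AND 0 = 0
s4 = s3 NOR in4 = 0 NOR 0 = 1
s5 = s4 AND in0 = 1 AND 0 = 0
s6 = s5 NOR s2 = 0 NOR 0 = 1
s7 = NOT s6 = NOT 1 = 0
s8 = s7 NAND s3 = 0 NAND 0 = 1
s9 = NOT s8 = NOT 1 = 0
So s9 = 0.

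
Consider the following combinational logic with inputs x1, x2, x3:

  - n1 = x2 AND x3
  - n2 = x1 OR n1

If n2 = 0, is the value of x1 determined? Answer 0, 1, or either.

0

n2 = x1 OR n1 must be 0, so both x1 = 0 and n1 = 0.
Every assignment with n2 = 0 has x1 = 0; there are 3 such assignment(s).
  x1=0, x2=0, x3=0
  x1=0, x2=0, x3=1
  x1=0, x2=1, x3=0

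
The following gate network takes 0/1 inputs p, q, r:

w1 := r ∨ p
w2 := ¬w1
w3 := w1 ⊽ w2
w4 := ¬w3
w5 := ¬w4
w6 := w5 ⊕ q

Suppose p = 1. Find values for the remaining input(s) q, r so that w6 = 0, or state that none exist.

q=0 r=1

w6 = w5 ⊕ q must be 0, so w5 and q are equal.
Check with p = 1 and q=0, r=1:
w1 = r ∨ p = 1 ∨ 1 = 1
w2 = ¬w1 = ¬1 = 0
w3 = w1 ⊽ w2 = 1 ⊽ 0 = 0
w4 = ¬w3 = ¬0 = 1
w5 = ¬w4 = ¬1 = 0
w6 = w5 ⊕ q = 0 ⊕ 0 = 0
So w6 = 0.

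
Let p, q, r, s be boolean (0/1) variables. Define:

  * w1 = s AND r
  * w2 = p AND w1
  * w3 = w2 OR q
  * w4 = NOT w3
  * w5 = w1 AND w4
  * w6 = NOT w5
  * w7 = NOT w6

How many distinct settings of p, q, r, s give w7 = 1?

w7 = NOT w6 must be 1, so w6 = 0.
w6 = NOT w5 must be 0, so w5 = 1.
Satisfying assignments:
  p=0, q=0, r=1, s=1

1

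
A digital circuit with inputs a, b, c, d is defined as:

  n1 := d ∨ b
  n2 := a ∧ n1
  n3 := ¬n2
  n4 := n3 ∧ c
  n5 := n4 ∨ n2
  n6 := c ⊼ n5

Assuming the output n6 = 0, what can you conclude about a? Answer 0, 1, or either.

Both values of a occur among assignments with n6 = 0:
  a=0: a=0, b=0, c=1, d=0
  a=1: a=1, b=0, c=1, d=0

either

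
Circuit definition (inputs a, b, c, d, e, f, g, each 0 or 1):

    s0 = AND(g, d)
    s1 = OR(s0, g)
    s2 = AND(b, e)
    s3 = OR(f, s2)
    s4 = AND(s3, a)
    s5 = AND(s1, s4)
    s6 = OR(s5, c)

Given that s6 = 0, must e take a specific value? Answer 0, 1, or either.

either

Both values of e occur among assignments with s6 = 0:
  e=0: a=0, b=0, c=0, d=0, e=0, f=0, g=0
  e=1: a=0, b=0, c=0, d=0, e=1, f=0, g=0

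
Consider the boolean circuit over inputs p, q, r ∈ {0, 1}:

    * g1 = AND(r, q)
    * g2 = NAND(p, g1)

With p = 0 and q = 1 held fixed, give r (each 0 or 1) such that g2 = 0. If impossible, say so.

no solution exists

With p = 0 and q = 1 fixed, none of the 2 settings of r give g2 = 0.
For example, with r=0:
g1 = AND(r, q) = AND(0, 1) = 0
g2 = NAND(p, g1) = NAND(0, 0) = 1
giving g2 = 1 ≠ 0.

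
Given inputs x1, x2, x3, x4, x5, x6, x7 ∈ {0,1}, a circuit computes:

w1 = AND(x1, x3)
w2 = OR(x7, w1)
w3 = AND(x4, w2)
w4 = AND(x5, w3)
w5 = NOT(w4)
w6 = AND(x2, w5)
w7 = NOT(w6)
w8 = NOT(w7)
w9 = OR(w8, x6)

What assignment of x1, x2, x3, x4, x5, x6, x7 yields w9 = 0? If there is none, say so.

x1=1, x2=1, x3=1, x4=1, x5=1, x6=0, x7=1

w9 = OR(w8, x6) must be 0, so both w8 = 0 and x6 = 0.
Check with x1=1, x2=1, x3=1, x4=1, x5=1, x6=0, x7=1:
w1 = AND(x1, x3) = AND(1, 1) = 1
w2 = OR(x7, w1) = OR(1, 1) = 1
w3 = AND(x4, w2) = AND(1, 1) = 1
w4 = AND(x5, w3) = AND(1, 1) = 1
w5 = NOT(w4) = NOT 1 = 0
w6 = AND(x2, w5) = AND(1, 0) = 0
w7 = NOT(w6) = NOT 0 = 1
w8 = NOT(w7) = NOT 1 = 0
w9 = OR(w8, x6) = OR(0, 0) = 0
So w9 = 0 as required.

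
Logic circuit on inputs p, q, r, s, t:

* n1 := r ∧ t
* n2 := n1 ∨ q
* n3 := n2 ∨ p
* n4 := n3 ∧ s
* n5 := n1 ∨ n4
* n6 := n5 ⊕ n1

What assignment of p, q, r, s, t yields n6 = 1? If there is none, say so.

n6 = n5 ⊕ n1 must be 1, so n5 and n1 differ.
Check with p=0, q=1, r=0, s=1, t=0:
n1 = r ∧ t = 0 ∧ 0 = 0
n2 = n1 ∨ q = 0 ∨ 1 = 1
n3 = n2 ∨ p = 1 ∨ 0 = 1
n4 = n3 ∧ s = 1 ∧ 1 = 1
n5 = n1 ∨ n4 = 0 ∨ 1 = 1
n6 = n5 ⊕ n1 = 1 ⊕ 0 = 1
So n6 = 1 as required.

p=0, q=1, r=0, s=1, t=0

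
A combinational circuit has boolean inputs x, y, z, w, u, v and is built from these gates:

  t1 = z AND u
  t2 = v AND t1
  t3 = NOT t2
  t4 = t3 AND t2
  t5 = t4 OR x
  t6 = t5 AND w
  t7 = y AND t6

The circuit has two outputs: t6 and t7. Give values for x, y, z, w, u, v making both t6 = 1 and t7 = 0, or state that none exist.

Check with x=1, y=0, z=1, w=1, u=0, v=0:
t1 = z AND u = 1 AND 0 = 0
t2 = v AND t1 = 0 AND 0 = 0
t3 = NOT t2 = NOT 0 = 1
t4 = t3 AND t2 = 1 AND 0 = 0
t5 = t4 OR x = 0 OR 1 = 1
t6 = t5 AND w = 1 AND 1 = 1
t7 = y AND t6 = 0 AND 1 = 0
So t6 = 1 and t7 = 0.

x=1, y=0, z=1, w=1, u=0, v=0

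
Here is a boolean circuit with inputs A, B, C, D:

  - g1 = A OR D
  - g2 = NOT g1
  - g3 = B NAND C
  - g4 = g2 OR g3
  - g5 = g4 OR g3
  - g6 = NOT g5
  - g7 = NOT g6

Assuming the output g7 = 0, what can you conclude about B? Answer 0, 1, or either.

g7 = NOT g6 must be 0, so g6 = 1.
Every assignment with g7 = 0 has B = 1; there are 3 such assignment(s).
  A=0, B=1, C=1, D=1
  A=1, B=1, C=1, D=0
  A=1, B=1, C=1, D=1

1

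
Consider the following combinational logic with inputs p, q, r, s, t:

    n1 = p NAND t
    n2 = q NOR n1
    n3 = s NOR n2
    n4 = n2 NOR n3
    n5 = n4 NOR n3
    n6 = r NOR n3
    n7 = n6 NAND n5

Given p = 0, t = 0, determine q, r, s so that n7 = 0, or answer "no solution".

With p = 0, t = 0 fixed, none of the 8 settings of q, r, s give n7 = 0.
For example, with q=1, r=1, s=1:
n1 = p NAND t = 0 NAND 0 = 1
n2 = q NOR n1 = 1 NOR 1 = 0
n3 = s NOR n2 = 1 NOR 0 = 0
n4 = n2 NOR n3 = 0 NOR 0 = 1
n5 = n4 NOR n3 = 1 NOR 0 = 0
n6 = r NOR n3 = 1 NOR 0 = 0
n7 = n6 NAND n5 = 0 NAND 0 = 1
giving n7 = 1 ≠ 0.

no solution exists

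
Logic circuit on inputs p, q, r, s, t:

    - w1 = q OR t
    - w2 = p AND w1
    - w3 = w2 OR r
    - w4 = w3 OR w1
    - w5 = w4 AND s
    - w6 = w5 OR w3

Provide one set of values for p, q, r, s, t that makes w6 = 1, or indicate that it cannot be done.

p=1, q=0, r=1, s=0, t=0

w6 = w5 OR w3 must be 1, so at least one of w5, w3 is 1.
Check with p=1, q=0, r=1, s=0, t=0:
w1 = q OR t = 0 OR 0 = 0
w2 = p AND w1 = 1 AND 0 = 0
w3 = w2 OR r = 0 OR 1 = 1
w4 = w3 OR w1 = 1 OR 0 = 1
w5 = w4 AND s = 1 AND 0 = 0
w6 = w5 OR w3 = 0 OR 1 = 1
So w6 = 1 as required.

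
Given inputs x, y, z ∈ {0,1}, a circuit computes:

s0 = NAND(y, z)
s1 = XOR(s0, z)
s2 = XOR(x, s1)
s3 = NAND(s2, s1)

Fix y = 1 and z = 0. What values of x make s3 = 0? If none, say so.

s3 = NAND(s2, s1) must be 0, so both s2 = 1 and s1 = 1.
s2 = XOR(x, s1) must be 1, so x and s1 differ.
Check with y = 1 and z = 0 and x=0:
s0 = NAND(y, z) = NAND(1, 0) = 1
s1 = XOR(s0, z) = XOR(1, 0) = 1
s2 = XOR(x, s1) = XOR(0, 1) = 1
s3 = NAND(s2, s1) = NAND(1, 1) = 0
So s3 = 0.

x=0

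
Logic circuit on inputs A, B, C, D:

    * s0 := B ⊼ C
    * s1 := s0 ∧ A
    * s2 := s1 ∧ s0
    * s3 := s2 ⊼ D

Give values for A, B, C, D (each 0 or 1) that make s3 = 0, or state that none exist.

s3 = s2 ⊼ D must be 0, so both s2 = 1 and D = 1.
s2 = s1 ∧ s0 must be 1, so both s1 = 1 and s0 = 1.
Check with A=1, B=0, C=1, D=1:
s0 = B ⊼ C = 0 ⊼ 1 = 1
s1 = s0 ∧ A = 1 ∧ 1 = 1
s2 = s1 ∧ s0 = 1 ∧ 1 = 1
s3 = s2 ⊼ D = 1 ⊼ 1 = 0
So s3 = 0 as required.

A=1, B=0, C=1, D=1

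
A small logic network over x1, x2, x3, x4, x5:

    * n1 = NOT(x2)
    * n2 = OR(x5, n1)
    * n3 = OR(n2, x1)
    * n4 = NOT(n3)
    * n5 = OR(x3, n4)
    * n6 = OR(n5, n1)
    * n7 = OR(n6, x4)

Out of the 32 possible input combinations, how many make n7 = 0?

n7 = OR(n6, x4) must be 0, so both n6 = 0 and x4 = 0.
n6 = OR(n5, n1) must be 0, so both n5 = 0 and n1 = 0.
n5 = OR(x3, n4) must be 0, so both x3 = 0 and n4 = 0.
Satisfying assignments:
  x1=0, x2=1, x3=0, x4=0, x5=1
  x1=1, x2=1, x3=0, x4=0, x5=0
  x1=1, x2=1, x3=0, x4=0, x5=1

3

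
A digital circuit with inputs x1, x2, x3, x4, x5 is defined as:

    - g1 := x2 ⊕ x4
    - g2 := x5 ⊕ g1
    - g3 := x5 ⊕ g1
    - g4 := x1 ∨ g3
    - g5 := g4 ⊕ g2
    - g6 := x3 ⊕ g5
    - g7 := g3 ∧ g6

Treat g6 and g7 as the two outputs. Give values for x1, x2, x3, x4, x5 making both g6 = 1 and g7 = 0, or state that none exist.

x1=0 x2=0 x3=1 x4=0 x5=0

Check with x1=0 x2=0 x3=1 x4=0 x5=0:
g1 = x2 ⊕ x4 = 0 ⊕ 0 = 0
g2 = x5 ⊕ g1 = 0 ⊕ 0 = 0
g3 = x5 ⊕ g1 = 0 ⊕ 0 = 0
g4 = x1 ∨ g3 = 0 ∨ 0 = 0
g5 = g4 ⊕ g2 = 0 ⊕ 0 = 0
g6 = x3 ⊕ g5 = 1 ⊕ 0 = 1
g7 = g3 ∧ g6 = 0 ∧ 1 = 0
So g6 = 1 and g7 = 0.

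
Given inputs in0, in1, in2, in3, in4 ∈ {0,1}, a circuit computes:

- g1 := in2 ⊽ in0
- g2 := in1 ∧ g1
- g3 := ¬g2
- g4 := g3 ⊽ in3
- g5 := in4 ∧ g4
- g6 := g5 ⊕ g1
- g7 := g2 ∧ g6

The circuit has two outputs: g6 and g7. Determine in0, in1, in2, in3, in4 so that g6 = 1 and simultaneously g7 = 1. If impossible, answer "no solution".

Check with in0=0 in1=1 in2=0 in3=0 in4=0:
g1 = in2 ⊽ in0 = 0 ⊽ 0 = 1
g2 = in1 ∧ g1 = 1 ∧ 1 = 1
g3 = ¬g2 = ¬1 = 0
g4 = g3 ⊽ in3 = 0 ⊽ 0 = 1
g5 = in4 ∧ g4 = 0 ∧ 1 = 0
g6 = g5 ⊕ g1 = 0 ⊕ 1 = 1
g7 = g2 ∧ g6 = 1 ∧ 1 = 1
So g6 = 1 and g7 = 1.

in0=0 in1=1 in2=0 in3=0 in4=0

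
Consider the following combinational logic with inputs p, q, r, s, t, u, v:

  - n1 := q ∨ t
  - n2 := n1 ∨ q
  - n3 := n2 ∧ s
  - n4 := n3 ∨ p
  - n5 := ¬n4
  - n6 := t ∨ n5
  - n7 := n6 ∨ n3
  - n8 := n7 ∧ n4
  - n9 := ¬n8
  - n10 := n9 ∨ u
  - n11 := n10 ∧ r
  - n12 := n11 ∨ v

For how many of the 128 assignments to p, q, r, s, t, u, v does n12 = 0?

n12 = n11 ∨ v must be 0, so both n11 = 0 and v = 0.
n11 = n10 ∧ r must be 0, so at least one of n10, r is 0.
Enumerating the 128 input combinations, 40 give n12 = 0 and 88 give n12 = 1.

40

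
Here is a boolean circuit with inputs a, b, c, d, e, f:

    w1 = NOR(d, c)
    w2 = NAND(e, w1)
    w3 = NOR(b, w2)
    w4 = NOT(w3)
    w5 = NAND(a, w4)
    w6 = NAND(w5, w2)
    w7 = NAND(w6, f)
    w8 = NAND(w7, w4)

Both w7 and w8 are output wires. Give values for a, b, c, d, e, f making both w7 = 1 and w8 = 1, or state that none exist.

Check with a=0, b=0, c=0, d=0, e=1, f=0:
w1 = NOR(d, c) = NOR(0, 0) = 1
w2 = NAND(e, w1) = NAND(1, 1) = 0
w3 = NOR(b, w2) = NOR(0, 0) = 1
w4 = NOT(w3) = NOT 1 = 0
w5 = NAND(a, w4) = NAND(0, 0) = 1
w6 = NAND(w5, w2) = NAND(1, 0) = 1
w7 = NAND(w6, f) = NAND(1, 0) = 1
w8 = NAND(w7, w4) = NAND(1, 0) = 1
So w7 = 1 and w8 = 1.

a=0, b=0, c=0, d=0, e=1, f=0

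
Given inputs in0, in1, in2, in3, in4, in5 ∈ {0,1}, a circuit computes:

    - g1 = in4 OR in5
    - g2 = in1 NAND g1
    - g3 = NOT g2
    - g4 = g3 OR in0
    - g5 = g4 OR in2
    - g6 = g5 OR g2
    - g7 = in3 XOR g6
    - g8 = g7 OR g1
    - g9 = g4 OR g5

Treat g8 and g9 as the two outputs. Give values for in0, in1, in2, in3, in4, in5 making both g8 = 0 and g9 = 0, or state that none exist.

in0=0, in1=0, in2=0, in3=1, in4=0, in5=0

Check with in0=0, in1=0, in2=0, in3=1, in4=0, in5=0:
g1 = in4 OR in5 = 0 OR 0 = 0
g2 = in1 NAND g1 = 0 NAND 0 = 1
g3 = NOT g2 = NOT 1 = 0
g4 = g3 OR in0 = 0 OR 0 = 0
g5 = g4 OR in2 = 0 OR 0 = 0
g6 = g5 OR g2 = 0 OR 1 = 1
g7 = in3 XOR g6 = 1 XOR 1 = 0
g8 = g7 OR g1 = 0 OR 0 = 0
g9 = g4 OR g5 = 0 OR 0 = 0
So g8 = 0 and g9 = 0.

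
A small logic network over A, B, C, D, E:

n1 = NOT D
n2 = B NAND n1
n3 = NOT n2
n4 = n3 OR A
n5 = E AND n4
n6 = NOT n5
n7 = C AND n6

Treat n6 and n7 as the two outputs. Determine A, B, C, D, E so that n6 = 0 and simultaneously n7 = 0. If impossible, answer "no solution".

Check with A=1 B=0 C=0 D=0 E=1:
n1 = NOT D = NOT 0 = 1
n2 = B NAND n1 = 0 NAND 1 = 1
n3 = NOT n2 = NOT 1 = 0
n4 = n3 OR A = 0 OR 1 = 1
n5 = E AND n4 = 1 AND 1 = 1
n6 = NOT n5 = NOT 1 = 0
n7 = C AND n6 = 0 AND 0 = 0
So n6 = 0 and n7 = 0.

A=1 B=0 C=0 D=0 E=1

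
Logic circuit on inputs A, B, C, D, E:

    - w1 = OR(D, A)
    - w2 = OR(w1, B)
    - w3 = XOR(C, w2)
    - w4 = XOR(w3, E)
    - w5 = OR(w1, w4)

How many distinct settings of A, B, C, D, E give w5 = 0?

w5 = OR(w1, w4) must be 0, so both w1 = 0 and w4 = 0.
w1 = OR(D, A) must be 0, so both D = 0 and A = 0.
w4 = XOR(w3, E) must be 0, so w3 and E are equal.
Satisfying assignments:
  A=0, B=0, C=0, D=0, E=0
  A=0, B=0, C=1, D=0, E=1
  A=0, B=1, C=0, D=0, E=1
  A=0, B=1, C=1, D=0, E=0

4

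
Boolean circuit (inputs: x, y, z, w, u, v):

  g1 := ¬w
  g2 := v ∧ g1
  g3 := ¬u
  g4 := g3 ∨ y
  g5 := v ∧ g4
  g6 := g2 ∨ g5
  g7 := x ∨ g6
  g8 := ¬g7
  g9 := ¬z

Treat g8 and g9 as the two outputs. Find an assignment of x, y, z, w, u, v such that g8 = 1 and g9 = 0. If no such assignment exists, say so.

x=0 y=0 z=1 w=0 u=1 v=0

Check with x=0 y=0 z=1 w=0 u=1 v=0:
g1 = ¬w = ¬0 = 1
g2 = v ∧ g1 = 0 ∧ 1 = 0
g3 = ¬u = ¬1 = 0
g4 = g3 ∨ y = 0 ∨ 0 = 0
g5 = v ∧ g4 = 0 ∧ 0 = 0
g6 = g2 ∨ g5 = 0 ∨ 0 = 0
g7 = x ∨ g6 = 0 ∨ 0 = 0
g8 = ¬g7 = ¬0 = 1
g9 = ¬z = ¬1 = 0
So g8 = 1 and g9 = 0.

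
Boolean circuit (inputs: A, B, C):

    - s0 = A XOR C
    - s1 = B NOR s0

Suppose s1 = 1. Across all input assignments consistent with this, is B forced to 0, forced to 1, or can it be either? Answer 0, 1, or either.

0

s1 = B NOR s0 must be 1, so both B = 0 and s0 = 0.
s0 = A XOR C must be 0, so A and C are equal.
Every assignment with s1 = 1 has B = 0; there are 2 such assignment(s).
  A=0, B=0, C=0
  A=1, B=0, C=1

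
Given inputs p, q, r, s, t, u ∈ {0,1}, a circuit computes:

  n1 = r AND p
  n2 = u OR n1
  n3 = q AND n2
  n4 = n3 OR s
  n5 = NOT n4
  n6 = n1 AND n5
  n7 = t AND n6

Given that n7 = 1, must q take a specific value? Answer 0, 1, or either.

0

n7 = t AND n6 must be 1, so both t = 1 and n6 = 1.
n6 = n1 AND n5 must be 1, so both n1 = 1 and n5 = 1.
Every assignment with n7 = 1 has q = 0; there are 2 such assignment(s).
  p=1, q=0, r=1, s=0, t=1, u=0
  p=1, q=0, r=1, s=0, t=1, u=1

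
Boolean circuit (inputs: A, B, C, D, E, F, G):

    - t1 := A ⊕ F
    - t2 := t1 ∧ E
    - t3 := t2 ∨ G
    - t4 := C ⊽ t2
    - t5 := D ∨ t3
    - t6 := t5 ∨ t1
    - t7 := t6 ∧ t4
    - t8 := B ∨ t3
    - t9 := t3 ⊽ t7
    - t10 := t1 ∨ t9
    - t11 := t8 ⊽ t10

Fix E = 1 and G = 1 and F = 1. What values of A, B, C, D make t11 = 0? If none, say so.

A=1, B=1, C=0, D=0

t11 = t8 ⊽ t10 must be 0, so at least one of t8, t10 is 1.
Check with E = 1 and G = 1 and F = 1 and A=1, B=1, C=0, D=0:
t1 = A ⊕ F = 1 ⊕ 1 = 0
t2 = t1 ∧ E = 0 ∧ 1 = 0
t3 = t2 ∨ G = 0 ∨ 1 = 1
t4 = C ⊽ t2 = 0 ⊽ 0 = 1
t5 = D ∨ t3 = 0 ∨ 1 = 1
t6 = t5 ∨ t1 = 1 ∨ 0 = 1
t7 = t6 ∧ t4 = 1 ∧ 1 = 1
t8 = B ∨ t3 = 1 ∨ 1 = 1
t9 = t3 ⊽ t7 = 1 ⊽ 1 = 0
t10 = t1 ∨ t9 = 0 ∨ 0 = 0
t11 = t8 ⊽ t10 = 1 ⊽ 0 = 0
So t11 = 0.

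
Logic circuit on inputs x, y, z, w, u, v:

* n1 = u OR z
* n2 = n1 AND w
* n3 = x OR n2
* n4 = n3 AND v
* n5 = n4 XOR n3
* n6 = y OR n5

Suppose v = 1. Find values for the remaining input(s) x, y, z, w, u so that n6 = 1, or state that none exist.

x=1, y=1, z=1, w=0, u=1

n6 = y OR n5 must be 1, so at least one of y, n5 is 1.
Check with v = 1 and x=1, y=1, z=1, w=0, u=1:
n1 = u OR z = 1 OR 1 = 1
n2 = n1 AND w = 1 AND 0 = 0
n3 = x OR n2 = 1 OR 0 = 1
n4 = n3 AND v = 1 AND 1 = 1
n5 = n4 XOR n3 = 1 XOR 1 = 0
n6 = y OR n5 = 1 OR 0 = 1
So n6 = 1.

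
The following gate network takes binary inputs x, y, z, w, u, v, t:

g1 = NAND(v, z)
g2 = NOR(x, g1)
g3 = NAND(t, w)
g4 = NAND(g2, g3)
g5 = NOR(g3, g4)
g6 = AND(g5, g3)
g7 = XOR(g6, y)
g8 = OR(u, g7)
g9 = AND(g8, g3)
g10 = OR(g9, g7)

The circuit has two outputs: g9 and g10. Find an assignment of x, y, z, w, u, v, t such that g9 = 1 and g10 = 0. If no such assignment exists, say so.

Across all 128 input combinations, none give both g9 = 1 and g10 = 0.

no solution exists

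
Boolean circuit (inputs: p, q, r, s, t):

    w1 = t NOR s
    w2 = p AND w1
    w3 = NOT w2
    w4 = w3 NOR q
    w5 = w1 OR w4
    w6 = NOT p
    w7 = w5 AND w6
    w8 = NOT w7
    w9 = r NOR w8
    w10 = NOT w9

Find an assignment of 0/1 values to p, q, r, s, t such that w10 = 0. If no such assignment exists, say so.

w10 = NOT w9 must be 0, so w9 = 1.
w9 = r NOR w8 must be 1, so both r = 0 and w8 = 0.
w8 = NOT w7 must be 0, so w7 = 1.
Check with p=0 q=1 r=0 s=0 t=0:
w1 = t NOR s = 0 NOR 0 = 1
w2 = p AND w1 = 0 AND 1 = 0
w3 = NOT w2 = NOT 0 = 1
w4 = w3 NOR q = 1 NOR 1 = 0
w5 = w1 OR w4 = 1 OR 0 = 1
w6 = NOT p = NOT 0 = 1
w7 = w5 AND w6 = 1 AND 1 = 1
w8 = NOT w7 = NOT 1 = 0
w9 = r NOR w8 = 0 NOR 0 = 1
w10 = NOT w9 = NOT 1 = 0
So w10 = 0 as required.

p=0 q=1 r=0 s=0 t=0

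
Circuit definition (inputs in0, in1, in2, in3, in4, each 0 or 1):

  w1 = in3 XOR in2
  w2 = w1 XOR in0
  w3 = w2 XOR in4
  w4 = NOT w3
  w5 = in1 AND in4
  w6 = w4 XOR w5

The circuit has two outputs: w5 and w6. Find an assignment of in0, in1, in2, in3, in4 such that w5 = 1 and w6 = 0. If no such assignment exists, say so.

in0=1 in1=1 in2=1 in3=1 in4=1

Check with in0=1 in1=1 in2=1 in3=1 in4=1:
w1 = in3 XOR in2 = 1 XOR 1 = 0
w2 = w1 XOR in0 = 0 XOR 1 = 1
w3 = w2 XOR in4 = 1 XOR 1 = 0
w4 = NOT w3 = NOT 0 = 1
w5 = in1 AND in4 = 1 AND 1 = 1
w6 = w4 XOR w5 = 1 XOR 1 = 0
So w5 = 1 and w6 = 0.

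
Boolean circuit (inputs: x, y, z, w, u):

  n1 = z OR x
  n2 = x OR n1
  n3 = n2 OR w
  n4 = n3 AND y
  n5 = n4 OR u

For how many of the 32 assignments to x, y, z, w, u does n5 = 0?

9

n5 = n4 OR u must be 0, so both n4 = 0 and u = 0.
n4 = n3 AND y must be 0, so at least one of n3, y is 0.
Enumerating the 32 input combinations, 9 give n5 = 0 and 23 give n5 = 1.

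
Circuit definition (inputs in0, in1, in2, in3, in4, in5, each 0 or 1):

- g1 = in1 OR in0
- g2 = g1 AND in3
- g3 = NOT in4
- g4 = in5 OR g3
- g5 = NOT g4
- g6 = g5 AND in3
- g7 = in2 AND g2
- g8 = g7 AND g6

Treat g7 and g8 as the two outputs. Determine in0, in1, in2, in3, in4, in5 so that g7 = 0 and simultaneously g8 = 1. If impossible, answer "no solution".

Across all 64 input combinations, none give both g7 = 0 and g8 = 1.

no solution exists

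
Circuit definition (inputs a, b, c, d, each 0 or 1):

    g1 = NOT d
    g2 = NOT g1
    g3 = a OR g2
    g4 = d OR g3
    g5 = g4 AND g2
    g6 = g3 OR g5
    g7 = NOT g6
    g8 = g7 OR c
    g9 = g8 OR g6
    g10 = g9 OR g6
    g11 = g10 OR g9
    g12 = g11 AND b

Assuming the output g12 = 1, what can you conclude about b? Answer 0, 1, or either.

g12 = g11 AND b must be 1, so both g11 = 1 and b = 1.
g11 = g10 OR g9 must be 1, so at least one of g10, g9 is 1.
Every assignment with g12 = 1 has b = 1; there are 8 such assignment(s).

1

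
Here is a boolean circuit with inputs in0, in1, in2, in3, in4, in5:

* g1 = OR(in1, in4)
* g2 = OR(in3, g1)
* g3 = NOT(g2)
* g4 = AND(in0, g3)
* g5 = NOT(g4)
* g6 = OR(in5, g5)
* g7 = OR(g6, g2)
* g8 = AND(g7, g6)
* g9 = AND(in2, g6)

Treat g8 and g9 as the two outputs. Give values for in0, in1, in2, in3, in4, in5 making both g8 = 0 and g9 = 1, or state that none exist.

no solution exists

Across all 64 input combinations, none give both g8 = 0 and g9 = 1.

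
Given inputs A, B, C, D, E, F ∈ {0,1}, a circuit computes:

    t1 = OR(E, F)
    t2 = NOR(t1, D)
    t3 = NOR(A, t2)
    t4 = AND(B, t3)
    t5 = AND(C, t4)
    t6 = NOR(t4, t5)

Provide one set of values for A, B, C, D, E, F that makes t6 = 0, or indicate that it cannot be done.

A=0, B=1, C=1, D=1, E=0, F=0

Check with A=0, B=1, C=1, D=1, E=0, F=0:
t1 = OR(E, F) = OR(0, 0) = 0
t2 = NOR(t1, D) = NOR(0, 1) = 0
t3 = NOR(A, t2) = NOR(0, 0) = 1
t4 = AND(B, t3) = AND(1, 1) = 1
t5 = AND(C, t4) = AND(1, 1) = 1
t6 = NOR(t4, t5) = NOR(1, 1) = 0
So t6 = 0 as required.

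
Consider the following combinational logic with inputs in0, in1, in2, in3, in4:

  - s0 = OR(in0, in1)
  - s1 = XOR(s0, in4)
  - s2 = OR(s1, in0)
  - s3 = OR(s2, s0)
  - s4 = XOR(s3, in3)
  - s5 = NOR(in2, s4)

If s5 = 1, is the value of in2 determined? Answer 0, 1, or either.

s5 = NOR(in2, s4) must be 1, so both in2 = 0 and s4 = 0.
s4 = XOR(s3, in3) must be 0, so s3 and in3 are equal.
Every assignment with s5 = 1 has in2 = 0; there are 8 such assignment(s).

0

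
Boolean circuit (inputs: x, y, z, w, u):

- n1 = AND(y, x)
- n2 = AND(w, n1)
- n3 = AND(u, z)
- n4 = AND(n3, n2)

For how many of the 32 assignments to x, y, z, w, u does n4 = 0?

31

n4 = AND(n3, n2) must be 0, so at least one of n3, n2 is 0.
Enumerating the 32 input combinations, 31 give n4 = 0 and 1 give n4 = 1.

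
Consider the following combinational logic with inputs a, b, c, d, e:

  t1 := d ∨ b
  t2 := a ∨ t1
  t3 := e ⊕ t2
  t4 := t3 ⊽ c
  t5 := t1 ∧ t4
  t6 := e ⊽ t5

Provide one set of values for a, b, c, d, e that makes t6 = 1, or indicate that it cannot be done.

a=0 b=0 c=1 d=1 e=0

Check with a=0 b=0 c=1 d=1 e=0:
t1 = d ∨ b = 1 ∨ 0 = 1
t2 = a ∨ t1 = 0 ∨ 1 = 1
t3 = e ⊕ t2 = 0 ⊕ 1 = 1
t4 = t3 ⊽ c = 1 ⊽ 1 = 0
t5 = t1 ∧ t4 = 1 ∧ 0 = 0
t6 = e ⊽ t5 = 0 ⊽ 0 = 1
So t6 = 1 as required.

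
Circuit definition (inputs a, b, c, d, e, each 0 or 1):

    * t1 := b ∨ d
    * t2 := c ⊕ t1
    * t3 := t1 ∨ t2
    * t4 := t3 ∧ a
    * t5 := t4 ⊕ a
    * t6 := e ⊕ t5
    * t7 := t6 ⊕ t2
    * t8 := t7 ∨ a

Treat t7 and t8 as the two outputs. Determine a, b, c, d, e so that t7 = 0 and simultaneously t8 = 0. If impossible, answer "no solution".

Check with a=0, b=0, c=1, d=0, e=1:
t1 = b ∨ d = 0 ∨ 0 = 0
t2 = c ⊕ t1 = 1 ⊕ 0 = 1
t3 = t1 ∨ t2 = 0 ∨ 1 = 1
t4 = t3 ∧ a = 1 ∧ 0 = 0
t5 = t4 ⊕ a = 0 ⊕ 0 = 0
t6 = e ⊕ t5 = 1 ⊕ 0 = 1
t7 = t6 ⊕ t2 = 1 ⊕ 1 = 0
t8 = t7 ∨ a = 0 ∨ 0 = 0
So t7 = 0 and t8 = 0.

a=0, b=0, c=1, d=0, e=1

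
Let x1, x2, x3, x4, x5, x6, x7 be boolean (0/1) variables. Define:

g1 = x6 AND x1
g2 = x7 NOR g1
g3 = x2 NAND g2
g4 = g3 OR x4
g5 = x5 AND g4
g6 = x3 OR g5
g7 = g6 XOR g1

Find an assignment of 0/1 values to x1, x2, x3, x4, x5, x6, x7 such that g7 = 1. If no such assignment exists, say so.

x1=0, x2=0, x3=1, x4=0, x5=1, x6=1, x7=1

g7 = g6 XOR g1 must be 1, so g6 and g1 differ.
Check with x1=0, x2=0, x3=1, x4=0, x5=1, x6=1, x7=1:
g1 = x6 AND x1 = 1 AND 0 = 0
g2 = x7 NOR g1 = 1 NOR 0 = 0
g3 = x2 NAND g2 = 0 NAND 0 = 1
g4 = g3 OR x4 = 1 OR 0 = 1
g5 = x5 AND g4 = 1 AND 1 = 1
g6 = x3 OR g5 = 1 OR 1 = 1
g7 = g6 XOR g1 = 1 XOR 0 = 1
So g7 = 1 as required.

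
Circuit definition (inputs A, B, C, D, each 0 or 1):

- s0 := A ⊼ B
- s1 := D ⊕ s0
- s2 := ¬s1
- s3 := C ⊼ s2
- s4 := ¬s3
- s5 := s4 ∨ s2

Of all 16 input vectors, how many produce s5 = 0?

8

s5 = s4 ∨ s2 must be 0, so both s4 = 0 and s2 = 0.
Enumerating the 16 input combinations, 8 give s5 = 0 and 8 give s5 = 1.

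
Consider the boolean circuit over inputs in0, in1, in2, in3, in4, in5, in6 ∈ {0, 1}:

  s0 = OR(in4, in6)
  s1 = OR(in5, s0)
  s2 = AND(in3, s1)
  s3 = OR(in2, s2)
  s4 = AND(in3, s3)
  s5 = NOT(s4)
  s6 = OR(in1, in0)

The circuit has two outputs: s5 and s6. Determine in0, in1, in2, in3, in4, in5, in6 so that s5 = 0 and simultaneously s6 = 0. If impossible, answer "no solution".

Check with in0=0 in1=0 in2=0 in3=1 in4=0 in5=1 in6=1:
s0 = OR(in4, in6) = OR(0, 1) = 1
s1 = OR(in5, s0) = OR(1, 1) = 1
s2 = AND(in3, s1) = AND(1, 1) = 1
s3 = OR(in2, s2) = OR(0, 1) = 1
s4 = AND(in3, s3) = AND(1, 1) = 1
s5 = NOT(s4) = NOT 1 = 0
s6 = OR(in1, in0) = OR(0, 0) = 0
So s5 = 0 and s6 = 0.

in0=0 in1=0 in2=0 in3=1 in4=0 in5=1 in6=1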